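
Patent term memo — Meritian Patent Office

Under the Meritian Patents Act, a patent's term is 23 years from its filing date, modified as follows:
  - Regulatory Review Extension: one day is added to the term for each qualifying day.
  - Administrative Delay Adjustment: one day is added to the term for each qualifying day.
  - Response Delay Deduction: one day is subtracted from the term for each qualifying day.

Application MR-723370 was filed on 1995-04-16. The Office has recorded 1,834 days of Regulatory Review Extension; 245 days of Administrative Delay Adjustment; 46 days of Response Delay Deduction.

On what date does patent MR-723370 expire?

November 9, 2023

Base term: filing date + 23 years → 16 April 2018.
Regulatory Review Extension: +1834 days → 24 April 2023.
Administrative Delay Adjustment: +245 days → 25 December 2023.
Response Delay Deduction: −46 days → 9 November 2023.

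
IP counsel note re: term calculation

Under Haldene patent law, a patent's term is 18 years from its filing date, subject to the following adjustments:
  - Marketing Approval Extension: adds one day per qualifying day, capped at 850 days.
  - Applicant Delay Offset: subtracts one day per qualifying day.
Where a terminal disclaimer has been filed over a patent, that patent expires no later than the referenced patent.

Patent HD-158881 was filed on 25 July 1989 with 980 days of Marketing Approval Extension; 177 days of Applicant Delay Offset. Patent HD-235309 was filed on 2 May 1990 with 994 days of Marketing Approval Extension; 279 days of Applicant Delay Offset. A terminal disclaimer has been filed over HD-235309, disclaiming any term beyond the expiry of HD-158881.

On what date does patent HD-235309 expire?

Natural term of HD-235309:
  Base: filing + 18 years → 2 May 2008.
  Marketing Approval Extension: 994 days claimed exceeds the 850-day cap, so +850 days → 30 August 2010.
  Applicant Delay Offset: −279 days → 24 November 2009.
Expiry of referenced patent HD-158881:
  Base: filing + 18 years → 25 July 2007.
  Marketing Approval Extension: 980 days claimed exceeds the 850-day cap, so +850 days → 21 November 2009.
  Applicant Delay Offset: −177 days → 28 May 2009.
Terminal disclaimer: HD-235309 expires on the earlier of 24 November 2009 and 28 May 2009.

May 28, 2009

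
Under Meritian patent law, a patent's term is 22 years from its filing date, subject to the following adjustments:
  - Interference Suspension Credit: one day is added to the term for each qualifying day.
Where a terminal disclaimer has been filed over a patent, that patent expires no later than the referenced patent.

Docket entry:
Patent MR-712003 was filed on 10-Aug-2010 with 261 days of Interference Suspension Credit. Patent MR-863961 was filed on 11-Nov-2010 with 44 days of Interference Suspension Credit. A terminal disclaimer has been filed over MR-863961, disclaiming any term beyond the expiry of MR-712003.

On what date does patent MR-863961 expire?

Natural term of MR-863961:
  Base: filing + 22 years → 11 November 2032.
  Interference Suspension Credit: +44 days → 25 December 2032.
Expiry of referenced patent MR-712003:
  Base: filing + 22 years → 10 August 2032.
  Interference Suspension Credit: +261 days → 28 April 2033.
Terminal disclaimer: MR-863961 expires on the earlier of 25 December 2032 and 28 April 2033.

December 25, 2032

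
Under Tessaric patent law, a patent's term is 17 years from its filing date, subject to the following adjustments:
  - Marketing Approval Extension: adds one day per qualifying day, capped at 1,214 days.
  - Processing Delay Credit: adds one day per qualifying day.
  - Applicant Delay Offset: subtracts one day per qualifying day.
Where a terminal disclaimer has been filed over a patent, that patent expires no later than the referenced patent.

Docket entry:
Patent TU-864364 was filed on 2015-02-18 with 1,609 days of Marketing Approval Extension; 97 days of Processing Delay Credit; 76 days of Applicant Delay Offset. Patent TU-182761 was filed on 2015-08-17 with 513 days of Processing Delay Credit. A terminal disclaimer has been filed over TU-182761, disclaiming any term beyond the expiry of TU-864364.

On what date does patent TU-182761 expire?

2034-01-12

Natural term of TU-182761:
  Base: filing + 17 years → 17 August 2032.
  Processing Delay Credit: +513 days → 12 January 2034.
Expiry of referenced patent TU-864364:
  Base: filing + 17 years → 18 February 2032.
  Marketing Approval Extension: 1609 days claimed exceeds the 1214-day cap, so +1214 days → 16 June 2035.
  Processing Delay Credit: +97 days → 21 September 2035.
  Applicant Delay Offset: −76 days → 7 July 2035.
Terminal disclaimer: TU-182761 expires on the earlier of 12 January 2034 and 7 July 2035.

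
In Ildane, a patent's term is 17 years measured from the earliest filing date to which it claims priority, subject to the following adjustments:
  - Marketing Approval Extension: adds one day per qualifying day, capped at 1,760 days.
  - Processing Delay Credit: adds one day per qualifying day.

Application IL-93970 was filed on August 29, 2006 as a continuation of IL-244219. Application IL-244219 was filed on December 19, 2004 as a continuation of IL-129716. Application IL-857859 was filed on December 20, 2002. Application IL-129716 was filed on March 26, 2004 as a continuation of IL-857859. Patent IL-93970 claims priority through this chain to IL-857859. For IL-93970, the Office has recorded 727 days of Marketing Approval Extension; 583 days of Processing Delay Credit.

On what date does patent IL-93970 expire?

Earliest priority filing: 20 December 2002.
Base term: 20 December 2002 + 17 years → 20 December 2019.
Marketing Approval Extension: 727 days (within the 1760-day cap) → +727 days → 16 December 2021.
Processing Delay Credit: +583 days → 22 July 2023.

2023-07-22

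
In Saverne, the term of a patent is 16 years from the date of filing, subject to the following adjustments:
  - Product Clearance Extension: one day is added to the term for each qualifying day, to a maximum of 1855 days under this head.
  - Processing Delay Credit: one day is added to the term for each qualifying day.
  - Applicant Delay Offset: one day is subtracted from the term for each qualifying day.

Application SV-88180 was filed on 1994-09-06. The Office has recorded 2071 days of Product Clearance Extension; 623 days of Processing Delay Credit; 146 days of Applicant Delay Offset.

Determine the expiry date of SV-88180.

2017-01-24

Base term: filing date + 16 years → 6 September 2010.
Product Clearance Extension: 2071 days claimed exceeds the 1855-day cap, so +1855 days → 5 October 2015.
Processing Delay Credit: +623 days → 19 June 2017.
Applicant Delay Offset: −146 days → 24 January 2017.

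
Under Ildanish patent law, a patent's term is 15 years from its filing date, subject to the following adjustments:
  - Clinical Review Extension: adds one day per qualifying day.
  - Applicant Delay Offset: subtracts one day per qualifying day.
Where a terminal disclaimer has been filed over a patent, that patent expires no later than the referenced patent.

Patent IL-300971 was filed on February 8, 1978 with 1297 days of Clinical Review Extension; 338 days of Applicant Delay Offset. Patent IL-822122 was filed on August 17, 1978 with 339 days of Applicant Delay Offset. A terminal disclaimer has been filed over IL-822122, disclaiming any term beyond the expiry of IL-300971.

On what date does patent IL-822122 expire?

Natural term of IL-822122:
  Base: filing + 15 years → 17 August 1993.
  Applicant Delay Offset: −339 days → 12 September 1992.
Expiry of referenced patent IL-300971:
  Base: filing + 15 years → 8 February 1993.
  Clinical Review Extension: +1297 days → 28 August 1996.
  Applicant Delay Offset: −338 days → 25 September 1995.
Terminal disclaimer: IL-822122 expires on the earlier of 12 September 1992 and 25 September 1995.

September 12, 1992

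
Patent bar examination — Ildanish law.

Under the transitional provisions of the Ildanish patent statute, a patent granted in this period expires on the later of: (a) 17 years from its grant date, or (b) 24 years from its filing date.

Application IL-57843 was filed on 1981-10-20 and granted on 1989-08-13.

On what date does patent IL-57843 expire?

2006-08-13

(a) grant + 17 years → 13 August 2006.
(b) filing + 24 years → 20 October 2005.
Later of the two: 13 August 2006.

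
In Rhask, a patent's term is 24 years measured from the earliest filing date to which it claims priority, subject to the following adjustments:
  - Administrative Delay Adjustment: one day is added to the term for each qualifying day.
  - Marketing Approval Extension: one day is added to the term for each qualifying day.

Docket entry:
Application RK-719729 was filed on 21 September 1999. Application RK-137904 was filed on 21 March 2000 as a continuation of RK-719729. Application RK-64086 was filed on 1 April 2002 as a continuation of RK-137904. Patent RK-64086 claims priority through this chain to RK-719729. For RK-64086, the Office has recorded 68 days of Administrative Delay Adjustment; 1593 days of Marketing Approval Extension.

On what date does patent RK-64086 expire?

Earliest priority filing: 21 September 1999.
Base term: 21 September 1999 + 24 years → 21 September 2023.
Administrative Delay Adjustment: +68 days → 28 November 2023.
Marketing Approval Extension: +1593 days → 8 April 2028.

2028-04-08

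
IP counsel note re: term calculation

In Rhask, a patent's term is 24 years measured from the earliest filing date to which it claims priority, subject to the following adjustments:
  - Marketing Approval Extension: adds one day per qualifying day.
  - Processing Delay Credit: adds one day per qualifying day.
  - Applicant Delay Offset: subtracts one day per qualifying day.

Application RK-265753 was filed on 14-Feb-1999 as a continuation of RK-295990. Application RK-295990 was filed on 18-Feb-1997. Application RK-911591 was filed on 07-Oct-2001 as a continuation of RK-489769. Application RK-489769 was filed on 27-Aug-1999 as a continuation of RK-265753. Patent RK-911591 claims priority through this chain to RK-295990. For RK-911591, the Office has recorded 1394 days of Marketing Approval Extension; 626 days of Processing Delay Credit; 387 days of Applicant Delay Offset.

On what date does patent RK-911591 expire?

Earliest priority filing: 18 February 1997.
Base term: 18 February 1997 + 24 years → 18 February 2021.
Marketing Approval Extension: +1394 days → 13 December 2024.
Processing Delay Credit: +626 days → 31 August 2026.
Applicant Delay Offset: −387 days → 9 August 2025.

August 9, 2025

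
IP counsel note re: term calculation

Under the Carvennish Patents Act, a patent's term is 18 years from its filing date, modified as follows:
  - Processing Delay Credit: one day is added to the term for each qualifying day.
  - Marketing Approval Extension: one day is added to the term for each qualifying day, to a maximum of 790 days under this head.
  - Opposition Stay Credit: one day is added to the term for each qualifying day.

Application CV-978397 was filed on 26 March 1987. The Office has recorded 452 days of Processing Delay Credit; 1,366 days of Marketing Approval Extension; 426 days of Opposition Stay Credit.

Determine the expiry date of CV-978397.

October 19, 2009

Base term: filing date + 18 years → 26 March 2005.
Processing Delay Credit: +452 days → 21 June 2006.
Marketing Approval Extension: 1366 days claimed exceeds the 790-day cap, so +790 days → 19 August 2008.
Opposition Stay Credit: +426 days → 19 October 2009.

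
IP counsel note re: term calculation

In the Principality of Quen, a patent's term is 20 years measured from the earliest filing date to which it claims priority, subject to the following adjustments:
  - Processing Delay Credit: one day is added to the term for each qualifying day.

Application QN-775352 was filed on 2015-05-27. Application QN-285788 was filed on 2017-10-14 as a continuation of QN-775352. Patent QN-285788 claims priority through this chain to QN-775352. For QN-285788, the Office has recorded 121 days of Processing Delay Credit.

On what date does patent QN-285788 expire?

September 25, 2035

Earliest priority filing: 27 May 2015.
Base term: 27 May 2015 + 20 years → 27 May 2035.
Processing Delay Credit: +121 days → 25 September 2035.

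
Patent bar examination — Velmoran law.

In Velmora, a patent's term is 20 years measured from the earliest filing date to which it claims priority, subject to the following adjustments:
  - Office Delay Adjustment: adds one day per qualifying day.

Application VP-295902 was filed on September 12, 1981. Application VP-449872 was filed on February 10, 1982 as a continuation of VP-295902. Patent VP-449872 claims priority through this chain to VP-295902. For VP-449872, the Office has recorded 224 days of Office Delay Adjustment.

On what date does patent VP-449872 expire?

2002-04-24

Earliest priority filing: 12 September 1981.
Base term: 12 September 1981 + 20 years → 12 September 2001.
Office Delay Adjustment: +224 days → 24 April 2002.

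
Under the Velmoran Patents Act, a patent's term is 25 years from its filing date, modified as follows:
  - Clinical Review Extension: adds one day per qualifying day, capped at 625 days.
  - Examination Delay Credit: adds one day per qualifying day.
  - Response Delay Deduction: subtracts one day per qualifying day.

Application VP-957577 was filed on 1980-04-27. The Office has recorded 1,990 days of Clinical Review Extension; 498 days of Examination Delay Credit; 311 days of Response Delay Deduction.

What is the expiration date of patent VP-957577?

Base term: filing date + 25 years → 27 April 2005.
Clinical Review Extension: 1990 days claimed exceeds the 625-day cap, so +625 days → 12 January 2007.
Examination Delay Credit: +498 days → 24 May 2008.
Response Delay Deduction: −311 days → 18 July 2007.

July 18, 2007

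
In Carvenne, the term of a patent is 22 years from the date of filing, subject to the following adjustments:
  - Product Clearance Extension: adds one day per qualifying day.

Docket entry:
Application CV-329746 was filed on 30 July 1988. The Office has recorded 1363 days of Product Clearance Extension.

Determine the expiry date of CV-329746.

Base term: filing date + 22 years → 30 July 2010.
Product Clearance Extension: +1363 days → 23 April 2014.

April 23, 2014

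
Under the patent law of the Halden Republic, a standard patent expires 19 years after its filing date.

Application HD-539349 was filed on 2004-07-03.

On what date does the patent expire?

2023-07-03

Filing date + 19 years → 3 July 2023.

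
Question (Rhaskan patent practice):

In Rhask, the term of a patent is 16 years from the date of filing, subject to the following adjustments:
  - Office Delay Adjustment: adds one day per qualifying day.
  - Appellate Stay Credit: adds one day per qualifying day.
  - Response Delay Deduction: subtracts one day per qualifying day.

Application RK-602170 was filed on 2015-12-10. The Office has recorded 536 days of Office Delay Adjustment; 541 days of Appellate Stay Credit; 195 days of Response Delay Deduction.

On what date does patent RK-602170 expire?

Base term: filing date + 16 years → 10 December 2031.
Office Delay Adjustment: +536 days → 29 May 2033.
Appellate Stay Credit: +541 days → 21 November 2034.
Response Delay Deduction: −195 days → 10 May 2034.

2034-05-10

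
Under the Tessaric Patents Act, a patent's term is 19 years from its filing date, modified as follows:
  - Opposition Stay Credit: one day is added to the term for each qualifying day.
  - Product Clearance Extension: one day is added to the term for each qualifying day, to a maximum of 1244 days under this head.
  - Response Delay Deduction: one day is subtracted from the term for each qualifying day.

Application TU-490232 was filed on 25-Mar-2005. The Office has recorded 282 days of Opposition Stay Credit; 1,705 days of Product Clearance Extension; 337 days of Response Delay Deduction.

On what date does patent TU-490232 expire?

2027-06-27

Base term: filing date + 19 years → 25 March 2024.
Opposition Stay Credit: +282 days → 1 January 2025.
Product Clearance Extension: 1705 days claimed exceeds the 1244-day cap, so +1244 days → 29 May 2028.
Response Delay Deduction: −337 days → 27 June 2027.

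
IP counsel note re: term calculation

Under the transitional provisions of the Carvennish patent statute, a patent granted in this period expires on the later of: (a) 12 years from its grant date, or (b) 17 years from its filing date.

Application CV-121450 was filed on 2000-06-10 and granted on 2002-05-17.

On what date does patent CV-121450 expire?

(a) grant + 12 years → 17 May 2014.
(b) filing + 17 years → 10 June 2017.
Later of the two: 10 June 2017.

2017-06-10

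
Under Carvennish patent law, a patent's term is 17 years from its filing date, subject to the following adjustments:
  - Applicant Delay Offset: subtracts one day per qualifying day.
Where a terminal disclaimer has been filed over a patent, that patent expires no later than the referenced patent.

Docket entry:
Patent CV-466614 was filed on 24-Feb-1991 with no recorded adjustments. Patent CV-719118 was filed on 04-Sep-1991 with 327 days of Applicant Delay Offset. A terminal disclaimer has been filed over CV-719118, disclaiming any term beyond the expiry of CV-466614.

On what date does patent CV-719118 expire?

Natural term of CV-719118:
  Base: filing + 17 years → 4 September 2008.
  Applicant Delay Offset: −327 days → 13 October 2007.
Expiry of referenced patent CV-466614:
  Base: filing + 17 years → 24 February 2008.
Terminal disclaimer: CV-719118 expires on the earlier of 13 October 2007 and 24 February 2008.

2007-10-13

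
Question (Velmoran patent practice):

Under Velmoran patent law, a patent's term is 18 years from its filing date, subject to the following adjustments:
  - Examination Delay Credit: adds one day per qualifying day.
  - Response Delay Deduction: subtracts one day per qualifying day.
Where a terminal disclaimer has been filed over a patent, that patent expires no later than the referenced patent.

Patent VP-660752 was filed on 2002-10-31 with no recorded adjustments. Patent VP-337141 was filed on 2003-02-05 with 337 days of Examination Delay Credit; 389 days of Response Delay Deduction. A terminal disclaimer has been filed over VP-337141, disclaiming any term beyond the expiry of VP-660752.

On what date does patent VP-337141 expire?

Natural term of VP-337141:
  Base: filing + 18 years → 5 February 2021.
  Examination Delay Credit: +337 days → 8 January 2022.
  Response Delay Deduction: −389 days → 15 December 2020.
Expiry of referenced patent VP-660752:
  Base: filing + 18 years → 31 October 2020.
Terminal disclaimer: VP-337141 expires on the earlier of 15 December 2020 and 31 October 2020.

October 31, 2020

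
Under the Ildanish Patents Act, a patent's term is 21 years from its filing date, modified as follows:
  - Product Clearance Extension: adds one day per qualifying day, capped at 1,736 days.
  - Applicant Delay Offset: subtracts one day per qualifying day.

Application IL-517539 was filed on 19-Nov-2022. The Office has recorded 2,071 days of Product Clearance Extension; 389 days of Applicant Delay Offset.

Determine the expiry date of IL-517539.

2047-07-28

Base term: filing date + 21 years → 19 November 2043.
Product Clearance Extension: 2071 days claimed exceeds the 1736-day cap, so +1736 days → 20 August 2048.
Applicant Delay Offset: −389 days → 28 July 2047.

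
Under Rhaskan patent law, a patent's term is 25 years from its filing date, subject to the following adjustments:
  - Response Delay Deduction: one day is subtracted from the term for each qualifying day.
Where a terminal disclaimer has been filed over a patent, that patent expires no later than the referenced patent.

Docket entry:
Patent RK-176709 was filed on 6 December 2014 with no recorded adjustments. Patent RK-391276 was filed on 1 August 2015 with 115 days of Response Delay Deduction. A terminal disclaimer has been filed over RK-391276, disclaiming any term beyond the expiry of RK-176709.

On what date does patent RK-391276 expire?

Natural term of RK-391276:
  Base: filing + 25 years → 1 August 2040.
  Response Delay Deduction: −115 days → 8 April 2040.
Expiry of referenced patent RK-176709:
  Base: filing + 25 years → 6 December 2039.
Terminal disclaimer: RK-391276 expires on the earlier of 8 April 2040 and 6 December 2039.

2039-12-06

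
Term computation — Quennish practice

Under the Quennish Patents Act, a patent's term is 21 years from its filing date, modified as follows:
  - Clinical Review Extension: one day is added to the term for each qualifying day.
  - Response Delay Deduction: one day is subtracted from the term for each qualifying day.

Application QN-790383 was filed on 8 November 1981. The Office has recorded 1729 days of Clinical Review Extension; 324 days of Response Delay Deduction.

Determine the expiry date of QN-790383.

Base term: filing date + 21 years → 8 November 2002.
Clinical Review Extension: +1729 days → 3 August 2007.
Response Delay Deduction: −324 days → 13 September 2006.

September 13, 2006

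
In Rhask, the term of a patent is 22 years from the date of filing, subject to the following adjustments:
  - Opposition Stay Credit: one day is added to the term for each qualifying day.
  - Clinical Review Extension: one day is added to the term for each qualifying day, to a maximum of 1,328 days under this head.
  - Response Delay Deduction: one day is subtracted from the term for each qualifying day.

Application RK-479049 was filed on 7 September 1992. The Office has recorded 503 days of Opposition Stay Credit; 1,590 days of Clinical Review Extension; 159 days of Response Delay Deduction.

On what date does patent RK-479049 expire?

April 6, 2019

Base term: filing date + 22 years → 7 September 2014.
Opposition Stay Credit: +503 days → 23 January 2016.
Clinical Review Extension: 1590 days claimed exceeds the 1328-day cap, so +1328 days → 12 September 2019.
Response Delay Deduction: −159 days → 6 April 2019.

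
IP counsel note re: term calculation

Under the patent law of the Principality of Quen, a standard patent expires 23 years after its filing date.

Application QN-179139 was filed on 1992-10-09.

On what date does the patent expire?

Filing date + 23 years → 9 October 2015.

2015-10-09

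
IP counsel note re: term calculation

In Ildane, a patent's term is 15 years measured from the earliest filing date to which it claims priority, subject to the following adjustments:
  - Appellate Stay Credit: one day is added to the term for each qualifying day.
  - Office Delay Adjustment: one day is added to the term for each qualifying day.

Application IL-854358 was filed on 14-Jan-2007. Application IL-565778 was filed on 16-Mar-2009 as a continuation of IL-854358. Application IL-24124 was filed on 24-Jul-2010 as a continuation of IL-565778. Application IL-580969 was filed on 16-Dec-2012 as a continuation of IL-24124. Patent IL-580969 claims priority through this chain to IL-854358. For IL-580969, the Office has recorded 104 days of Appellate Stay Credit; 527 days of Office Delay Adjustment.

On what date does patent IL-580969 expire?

2023-10-07

Earliest priority filing: 14 January 2007.
Base term: 14 January 2007 + 15 years → 14 January 2022.
Appellate Stay Credit: +104 days → 28 April 2022.
Office Delay Adjustment: +527 days → 7 October 2023.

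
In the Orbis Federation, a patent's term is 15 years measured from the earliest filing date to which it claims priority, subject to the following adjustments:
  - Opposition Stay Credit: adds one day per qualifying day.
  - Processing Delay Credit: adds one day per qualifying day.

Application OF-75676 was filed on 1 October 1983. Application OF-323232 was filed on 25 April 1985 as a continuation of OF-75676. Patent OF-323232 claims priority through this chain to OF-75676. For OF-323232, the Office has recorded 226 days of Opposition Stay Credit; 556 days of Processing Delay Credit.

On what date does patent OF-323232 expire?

Earliest priority filing: 1 October 1983.
Base term: 1 October 1983 + 15 years → 1 October 1998.
Opposition Stay Credit: +226 days → 15 May 1999.
Processing Delay Credit: +556 days → 21 November 2000.

November 21, 2000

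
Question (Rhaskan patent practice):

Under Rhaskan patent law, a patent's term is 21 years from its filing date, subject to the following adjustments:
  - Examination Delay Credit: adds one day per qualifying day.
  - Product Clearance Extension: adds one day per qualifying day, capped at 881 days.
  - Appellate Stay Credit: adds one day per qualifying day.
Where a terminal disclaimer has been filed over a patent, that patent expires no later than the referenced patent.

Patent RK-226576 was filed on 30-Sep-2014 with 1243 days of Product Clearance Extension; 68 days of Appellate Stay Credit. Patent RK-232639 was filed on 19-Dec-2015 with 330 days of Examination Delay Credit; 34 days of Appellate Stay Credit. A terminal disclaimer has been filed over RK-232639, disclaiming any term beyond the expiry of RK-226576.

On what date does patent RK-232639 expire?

December 18, 2037

Natural term of RK-232639:
  Base: filing + 21 years → 19 December 2036.
  Examination Delay Credit: +330 days → 14 November 2037.
  Appellate Stay Credit: +34 days → 18 December 2037.
Expiry of referenced patent RK-226576:
  Base: filing + 21 years → 30 September 2035.
  Product Clearance Extension: 1243 days claimed exceeds the 881-day cap, so +881 days → 27 February 2038.
  Appellate Stay Credit: +68 days → 6 May 2038.
Terminal disclaimer: RK-232639 expires on the earlier of 18 December 2037 and 6 May 2038.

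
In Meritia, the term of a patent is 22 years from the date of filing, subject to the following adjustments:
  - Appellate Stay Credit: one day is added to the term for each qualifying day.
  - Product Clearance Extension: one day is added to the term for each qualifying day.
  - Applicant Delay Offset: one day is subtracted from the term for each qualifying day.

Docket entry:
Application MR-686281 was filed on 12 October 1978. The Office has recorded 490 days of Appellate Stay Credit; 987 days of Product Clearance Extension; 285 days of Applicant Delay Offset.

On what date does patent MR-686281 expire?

Base term: filing date + 22 years → 12 October 2000.
Appellate Stay Credit: +490 days → 14 February 2002.
Product Clearance Extension: +987 days → 28 October 2004.
Applicant Delay Offset: −285 days → 17 January 2004.

January 17, 2004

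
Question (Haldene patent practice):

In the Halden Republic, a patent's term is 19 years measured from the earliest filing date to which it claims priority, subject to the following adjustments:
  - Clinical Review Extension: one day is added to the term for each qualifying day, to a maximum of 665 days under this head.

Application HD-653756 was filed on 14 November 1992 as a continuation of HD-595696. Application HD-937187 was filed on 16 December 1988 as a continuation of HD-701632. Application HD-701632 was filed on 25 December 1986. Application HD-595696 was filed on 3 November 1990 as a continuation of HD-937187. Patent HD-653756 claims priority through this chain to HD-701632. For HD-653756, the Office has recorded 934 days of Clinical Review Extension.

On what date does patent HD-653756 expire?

October 21, 2007

Earliest priority filing: 25 December 1986.
Base term: 25 December 1986 + 19 years → 25 December 2005.
Clinical Review Extension: 934 days claimed exceeds the 665-day cap, so +665 days → 21 October 2007.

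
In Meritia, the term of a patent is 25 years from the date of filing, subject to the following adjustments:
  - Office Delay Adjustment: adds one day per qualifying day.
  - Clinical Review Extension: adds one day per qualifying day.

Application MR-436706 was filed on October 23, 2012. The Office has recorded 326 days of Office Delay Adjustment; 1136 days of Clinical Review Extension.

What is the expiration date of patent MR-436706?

2041-10-24

Base term: filing date + 25 years → 23 October 2037.
Office Delay Adjustment: +326 days → 14 September 2038.
Clinical Review Extension: +1136 days → 24 October 2041.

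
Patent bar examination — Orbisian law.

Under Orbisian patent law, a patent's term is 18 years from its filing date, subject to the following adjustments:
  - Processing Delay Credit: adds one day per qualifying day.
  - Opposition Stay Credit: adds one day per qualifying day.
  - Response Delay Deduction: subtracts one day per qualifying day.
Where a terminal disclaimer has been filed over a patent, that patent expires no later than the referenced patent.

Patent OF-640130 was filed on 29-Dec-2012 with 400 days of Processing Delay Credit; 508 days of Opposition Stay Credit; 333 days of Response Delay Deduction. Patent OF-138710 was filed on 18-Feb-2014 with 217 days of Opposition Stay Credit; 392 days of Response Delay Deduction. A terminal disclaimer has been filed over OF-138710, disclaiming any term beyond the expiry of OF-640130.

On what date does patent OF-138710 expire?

August 27, 2031

Natural term of OF-138710:
  Base: filing + 18 years → 18 February 2032.
  Opposition Stay Credit: +217 days → 22 September 2032.
  Response Delay Deduction: −392 days → 27 August 2031.
Expiry of referenced patent OF-640130:
  Base: filing + 18 years → 29 December 2030.
  Processing Delay Credit: +400 days → 2 February 2032.
  Opposition Stay Credit: +508 days → 24 June 2033.
  Response Delay Deduction: −333 days → 26 July 2032.
Terminal disclaimer: OF-138710 expires on the earlier of 27 August 2031 and 26 July 2032.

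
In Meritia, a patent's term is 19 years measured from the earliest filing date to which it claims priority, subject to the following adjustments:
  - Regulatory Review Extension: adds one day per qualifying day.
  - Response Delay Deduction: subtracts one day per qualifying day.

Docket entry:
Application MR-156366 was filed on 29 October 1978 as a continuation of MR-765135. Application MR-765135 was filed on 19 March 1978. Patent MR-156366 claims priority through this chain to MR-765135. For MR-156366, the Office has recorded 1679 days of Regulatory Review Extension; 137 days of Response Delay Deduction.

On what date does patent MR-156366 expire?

Earliest priority filing: 19 March 1978.
Base term: 19 March 1978 + 19 years → 19 March 1997.
Regulatory Review Extension: +1679 days → 23 October 2001.
Response Delay Deduction: −137 days → 8 June 2001.

June 8, 2001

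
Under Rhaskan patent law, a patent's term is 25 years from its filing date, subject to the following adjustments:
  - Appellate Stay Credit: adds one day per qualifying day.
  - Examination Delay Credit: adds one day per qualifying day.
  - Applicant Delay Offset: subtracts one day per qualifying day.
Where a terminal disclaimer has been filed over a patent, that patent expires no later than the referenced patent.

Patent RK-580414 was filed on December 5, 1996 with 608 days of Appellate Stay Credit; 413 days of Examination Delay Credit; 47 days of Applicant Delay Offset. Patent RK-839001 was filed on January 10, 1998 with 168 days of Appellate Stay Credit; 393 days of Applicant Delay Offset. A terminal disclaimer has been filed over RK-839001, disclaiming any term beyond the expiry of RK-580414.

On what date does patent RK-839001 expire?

Natural term of RK-839001:
  Base: filing + 25 years → 10 January 2023.
  Appellate Stay Credit: +168 days → 27 June 2023.
  Applicant Delay Offset: −393 days → 30 May 2022.
Expiry of referenced patent RK-580414:
  Base: filing + 25 years → 5 December 2021.
  Appellate Stay Credit: +608 days → 5 August 2023.
  Examination Delay Credit: +413 days → 21 September 2024.
  Applicant Delay Offset: −47 days → 5 August 2024.
Terminal disclaimer: RK-839001 expires on the earlier of 30 May 2022 and 5 August 2024.

2022-05-30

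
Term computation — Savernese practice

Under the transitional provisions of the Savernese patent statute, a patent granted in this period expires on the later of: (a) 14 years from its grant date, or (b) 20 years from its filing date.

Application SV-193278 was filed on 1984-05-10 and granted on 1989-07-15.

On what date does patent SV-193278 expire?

2004-05-10

(a) grant + 14 years → 15 July 2003.
(b) filing + 20 years → 10 May 2004.
Later of the two: 10 May 2004.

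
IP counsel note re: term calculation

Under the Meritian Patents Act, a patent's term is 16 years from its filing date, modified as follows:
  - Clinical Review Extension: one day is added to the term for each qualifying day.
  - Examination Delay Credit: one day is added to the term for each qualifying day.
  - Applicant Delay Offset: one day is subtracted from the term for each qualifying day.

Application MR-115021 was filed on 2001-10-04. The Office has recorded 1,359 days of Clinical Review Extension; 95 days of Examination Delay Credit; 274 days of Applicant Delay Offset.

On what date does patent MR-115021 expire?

Base term: filing date + 16 years → 4 October 2017.
Clinical Review Extension: +1359 days → 24 June 2021.
Examination Delay Credit: +95 days → 27 September 2021.
Applicant Delay Offset: −274 days → 27 December 2020.

2020-12-27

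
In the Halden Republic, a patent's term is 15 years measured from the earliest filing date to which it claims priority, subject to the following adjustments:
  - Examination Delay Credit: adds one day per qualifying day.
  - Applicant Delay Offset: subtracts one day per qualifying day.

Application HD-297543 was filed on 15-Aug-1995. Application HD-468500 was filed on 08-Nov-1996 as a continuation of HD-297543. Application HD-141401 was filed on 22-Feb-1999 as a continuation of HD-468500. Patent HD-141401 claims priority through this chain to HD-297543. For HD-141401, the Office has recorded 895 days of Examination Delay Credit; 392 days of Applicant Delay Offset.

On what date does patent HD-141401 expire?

Earliest priority filing: 15 August 1995.
Base term: 15 August 1995 + 15 years → 15 August 2010.
Examination Delay Credit: +895 days → 26 January 2013.
Applicant Delay Offset: −392 days → 31 December 2011.

December 31, 2011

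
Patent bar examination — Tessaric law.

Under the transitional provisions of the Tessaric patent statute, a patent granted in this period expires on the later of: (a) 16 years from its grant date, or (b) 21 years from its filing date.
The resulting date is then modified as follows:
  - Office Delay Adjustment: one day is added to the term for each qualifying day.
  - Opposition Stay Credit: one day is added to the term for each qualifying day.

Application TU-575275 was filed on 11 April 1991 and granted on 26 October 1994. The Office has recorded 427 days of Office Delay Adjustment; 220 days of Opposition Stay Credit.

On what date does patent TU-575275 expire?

(a) grant + 16 years → 26 October 2010.
(b) filing + 21 years → 11 April 2012.
Later of the two: 11 April 2012.
Office Delay Adjustment: +427 days → 12 June 2013.
Opposition Stay Credit: +220 days → 18 January 2014.

January 18, 2014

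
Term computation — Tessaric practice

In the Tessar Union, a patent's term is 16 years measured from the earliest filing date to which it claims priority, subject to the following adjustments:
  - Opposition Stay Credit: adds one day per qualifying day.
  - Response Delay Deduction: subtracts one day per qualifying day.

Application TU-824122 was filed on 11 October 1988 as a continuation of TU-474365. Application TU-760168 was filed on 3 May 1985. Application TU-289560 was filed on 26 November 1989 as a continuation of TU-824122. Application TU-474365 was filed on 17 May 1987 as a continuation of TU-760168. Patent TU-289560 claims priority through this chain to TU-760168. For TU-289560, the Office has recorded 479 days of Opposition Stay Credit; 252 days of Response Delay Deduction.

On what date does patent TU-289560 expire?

Earliest priority filing: 3 May 1985.
Base term: 3 May 1985 + 16 years → 3 May 2001.
Opposition Stay Credit: +479 days → 25 August 2002.
Response Delay Deduction: −252 days → 16 December 2001.

2001-12-16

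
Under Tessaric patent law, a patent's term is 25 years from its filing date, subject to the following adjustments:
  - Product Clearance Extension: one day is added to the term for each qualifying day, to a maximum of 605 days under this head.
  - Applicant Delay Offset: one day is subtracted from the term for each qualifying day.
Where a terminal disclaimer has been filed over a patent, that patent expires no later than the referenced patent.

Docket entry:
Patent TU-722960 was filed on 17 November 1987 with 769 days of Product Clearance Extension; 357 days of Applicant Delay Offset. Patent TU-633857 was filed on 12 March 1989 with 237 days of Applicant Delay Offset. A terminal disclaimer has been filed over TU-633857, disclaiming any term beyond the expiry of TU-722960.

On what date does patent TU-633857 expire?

Natural term of TU-633857:
  Base: filing + 25 years → 12 March 2014.
  Applicant Delay Offset: −237 days → 18 July 2013.
Expiry of referenced patent TU-722960:
  Base: filing + 25 years → 17 November 2012.
  Product Clearance Extension: 769 days claimed exceeds the 605-day cap, so +605 days → 15 July 2014.
  Applicant Delay Offset: −357 days → 23 July 2013.
Terminal disclaimer: TU-633857 expires on the earlier of 18 July 2013 and 23 July 2013.

2013-07-18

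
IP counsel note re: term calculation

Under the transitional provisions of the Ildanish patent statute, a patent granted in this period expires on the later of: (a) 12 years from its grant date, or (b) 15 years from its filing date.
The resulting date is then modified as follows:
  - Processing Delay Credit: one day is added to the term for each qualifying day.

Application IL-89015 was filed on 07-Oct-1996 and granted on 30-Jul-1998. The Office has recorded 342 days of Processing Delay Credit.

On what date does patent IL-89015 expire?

September 13, 2012

(a) grant + 12 years → 30 July 2010.
(b) filing + 15 years → 7 October 2011.
Later of the two: 7 October 2011.
Processing Delay Credit: +342 days → 13 September 2012.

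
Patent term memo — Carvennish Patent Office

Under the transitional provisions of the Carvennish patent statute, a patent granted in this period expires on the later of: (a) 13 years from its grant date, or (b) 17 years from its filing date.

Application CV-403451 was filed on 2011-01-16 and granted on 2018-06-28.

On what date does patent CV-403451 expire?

2031-06-28

(a) grant + 13 years → 28 June 2031.
(b) filing + 17 years → 16 January 2028.
Later of the two: 28 June 2031.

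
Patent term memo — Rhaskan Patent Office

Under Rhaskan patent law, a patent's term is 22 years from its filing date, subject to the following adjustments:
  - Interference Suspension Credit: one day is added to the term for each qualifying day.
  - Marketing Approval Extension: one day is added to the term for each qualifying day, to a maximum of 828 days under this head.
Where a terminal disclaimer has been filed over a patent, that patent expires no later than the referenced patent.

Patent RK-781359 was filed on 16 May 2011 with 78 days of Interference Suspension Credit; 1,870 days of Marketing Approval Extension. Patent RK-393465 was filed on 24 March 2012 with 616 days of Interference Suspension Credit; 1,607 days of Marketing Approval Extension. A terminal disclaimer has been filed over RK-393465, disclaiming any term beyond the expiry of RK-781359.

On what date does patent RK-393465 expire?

2035-11-08

Natural term of RK-393465:
  Base: filing + 22 years → 24 March 2034.
  Interference Suspension Credit: +616 days → 30 November 2035.
  Marketing Approval Extension: 1607 days claimed exceeds the 828-day cap, so +828 days → 7 March 2038.
Expiry of referenced patent RK-781359:
  Base: filing + 22 years → 16 May 2033.
  Interference Suspension Credit: +78 days → 2 August 2033.
  Marketing Approval Extension: 1870 days claimed exceeds the 828-day cap, so +828 days → 8 November 2035.
Terminal disclaimer: RK-393465 expires on the earlier of 7 March 2038 and 8 November 2035.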